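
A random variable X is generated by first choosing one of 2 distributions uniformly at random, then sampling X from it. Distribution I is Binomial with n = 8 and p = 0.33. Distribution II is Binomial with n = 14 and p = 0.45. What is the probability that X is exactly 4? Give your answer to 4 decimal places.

Conditional on each component, P(X = 4): I: 0.167283; II: 0.103971.
By total probability, P(X = 4) = 0.5·0.167283 + 0.5·0.103971 = 0.135627.

0.1356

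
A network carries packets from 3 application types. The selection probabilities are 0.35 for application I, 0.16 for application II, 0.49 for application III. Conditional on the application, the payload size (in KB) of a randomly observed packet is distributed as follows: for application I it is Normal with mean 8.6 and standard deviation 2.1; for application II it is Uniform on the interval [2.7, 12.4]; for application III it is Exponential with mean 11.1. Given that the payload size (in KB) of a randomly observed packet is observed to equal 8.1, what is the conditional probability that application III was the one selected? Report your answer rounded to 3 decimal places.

0.208

Likelihoods f(8.1 | ·): I: 0.184663; II: 0.103093; III: 0.043427.
Posterior ∝ prior × likelihood. Numerator for III: 0.49·0.043427 = 0.0212792.
Normalizing constant: 0.35·0.184663 + 0.16·0.103093 + 0.49·0.043427 = 0.102406.
P(III | observation) = 0.0212792 / 0.102406 = 0.207792.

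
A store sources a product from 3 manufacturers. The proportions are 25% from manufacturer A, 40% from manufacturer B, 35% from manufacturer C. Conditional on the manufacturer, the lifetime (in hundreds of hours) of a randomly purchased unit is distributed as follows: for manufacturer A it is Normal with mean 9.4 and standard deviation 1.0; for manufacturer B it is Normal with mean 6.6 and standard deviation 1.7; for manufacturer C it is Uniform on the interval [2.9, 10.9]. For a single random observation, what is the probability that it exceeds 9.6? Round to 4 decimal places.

0.1776

Conditional on each manufacturer, P(X > 9.6): A: 0.42074; B: 0.0388066; C: 0.1625.
By total probability, P(X > 9.6) = 0.25·0.42074 + 0.4·0.0388066 + 0.35·0.1625 = 0.177583.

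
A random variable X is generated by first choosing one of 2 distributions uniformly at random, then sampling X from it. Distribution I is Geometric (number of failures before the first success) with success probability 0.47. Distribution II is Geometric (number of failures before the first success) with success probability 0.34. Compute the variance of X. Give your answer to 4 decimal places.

Per component, I: μ=1.12766, E[X²]=3.67089; II: μ=1.94118, E[X²]=9.47751.
E[X] = 0.5·1.12766 + 0.5·1.94118 = 1.53442.
E[X²] = 0.5·3.67089 + 0.5·9.47751 = 6.5742.
Var(X) = E[X²] − (E[X])² = 6.5742 − 2.35444 = 4.21976.

4.2198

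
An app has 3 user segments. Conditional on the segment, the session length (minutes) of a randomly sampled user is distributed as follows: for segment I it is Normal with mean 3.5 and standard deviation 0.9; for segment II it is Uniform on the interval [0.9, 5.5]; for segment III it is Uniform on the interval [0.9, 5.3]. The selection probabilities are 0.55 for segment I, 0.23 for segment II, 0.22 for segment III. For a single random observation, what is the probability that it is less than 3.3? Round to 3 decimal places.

Conditional on each segment, P(X < 3.3): I: 0.41207; II: 0.521739; III: 0.545455.
By total probability, P(X < 3.3) = 0.55·0.41207 + 0.23·0.521739 + 0.22·0.545455 = 0.466639.

0.467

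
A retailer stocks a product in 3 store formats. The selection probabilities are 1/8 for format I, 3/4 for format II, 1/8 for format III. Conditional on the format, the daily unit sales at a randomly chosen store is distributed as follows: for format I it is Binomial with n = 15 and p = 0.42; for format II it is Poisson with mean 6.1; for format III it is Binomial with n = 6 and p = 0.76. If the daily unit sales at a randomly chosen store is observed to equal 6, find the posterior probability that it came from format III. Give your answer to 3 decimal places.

Likelihoods P(X=6 | ·): I: 0.204057; II: 0.160491; III: 0.1927.
Posterior ∝ prior × likelihood. Numerator for III: 0.125·0.1927 = 0.0240875.
Normalizing constant: 0.125·0.204057 + 0.75·0.160491 + 0.125·0.1927 = 0.169963.
P(III | observation) = 0.0240875 / 0.169963 = 0.141722.

0.142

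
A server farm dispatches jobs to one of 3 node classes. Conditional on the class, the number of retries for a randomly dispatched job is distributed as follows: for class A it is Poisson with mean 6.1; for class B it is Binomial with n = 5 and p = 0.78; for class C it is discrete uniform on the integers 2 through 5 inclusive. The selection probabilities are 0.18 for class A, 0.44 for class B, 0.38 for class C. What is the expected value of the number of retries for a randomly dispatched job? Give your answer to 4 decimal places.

4.1440

Component means — A: 6.1; B: 3.9; C: 3.5.
E[X] = 0.18·6.1 + 0.44·3.9 + 0.38·3.5 = 4.144.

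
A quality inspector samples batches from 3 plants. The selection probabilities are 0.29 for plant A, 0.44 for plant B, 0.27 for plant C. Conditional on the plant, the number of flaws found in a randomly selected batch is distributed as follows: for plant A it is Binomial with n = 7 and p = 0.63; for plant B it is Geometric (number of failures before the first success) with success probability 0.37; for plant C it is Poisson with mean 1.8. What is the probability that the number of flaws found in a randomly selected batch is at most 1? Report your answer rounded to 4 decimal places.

Conditional on each plant, P(X ≤ 1): A: 0.0122642; B: 0.6031; C: 0.462837.
By total probability, P(X ≤ 1) = 0.29·0.0122642 + 0.44·0.6031 + 0.27·0.462837 = 0.393887.

0.3939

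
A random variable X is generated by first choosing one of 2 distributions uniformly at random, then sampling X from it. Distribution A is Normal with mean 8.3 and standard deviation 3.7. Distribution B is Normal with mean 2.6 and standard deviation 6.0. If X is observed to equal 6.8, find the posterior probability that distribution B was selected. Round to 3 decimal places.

Likelihoods f(6.8 | ·): A: 0.099316; B: 0.0520423.
Posterior ∝ prior × likelihood. Numerator for B: 0.5·0.0520423 = 0.0260212.
Normalizing constant: 0.5·0.099316 + 0.5·0.0520423 = 0.0756792.
P(B | observation) = 0.0260212 / 0.0756792 = 0.343835.

0.344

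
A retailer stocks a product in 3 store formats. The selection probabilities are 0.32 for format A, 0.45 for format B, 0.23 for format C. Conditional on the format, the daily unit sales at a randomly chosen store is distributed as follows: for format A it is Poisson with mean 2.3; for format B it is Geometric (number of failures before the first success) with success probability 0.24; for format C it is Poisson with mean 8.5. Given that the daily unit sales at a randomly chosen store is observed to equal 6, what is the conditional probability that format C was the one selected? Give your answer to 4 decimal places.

0.4721

Likelihoods P(X=6 | ·): A: 0.0206138; B: 0.046248; C: 0.106581.
Posterior ∝ prior × likelihood. Numerator for C: 0.23·0.106581 = 0.0245135.
Normalizing constant: 0.32·0.0206138 + 0.45·0.046248 + 0.23·0.106581 = 0.0519215.
P(C | observation) = 0.0245135 / 0.0519215 = 0.472127.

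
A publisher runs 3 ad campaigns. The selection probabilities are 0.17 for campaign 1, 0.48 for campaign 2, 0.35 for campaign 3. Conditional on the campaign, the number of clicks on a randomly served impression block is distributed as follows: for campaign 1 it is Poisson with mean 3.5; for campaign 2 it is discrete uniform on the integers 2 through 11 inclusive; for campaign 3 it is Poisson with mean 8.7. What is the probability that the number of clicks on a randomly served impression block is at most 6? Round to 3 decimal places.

0.481

Conditional on each campaign, P(X ≤ 6): 1: 0.934712; 2: 0.5; 3: 0.235488.
By total probability, P(X ≤ 6) = 0.17·0.934712 + 0.48·0.5 + 0.35·0.235488 = 0.481322.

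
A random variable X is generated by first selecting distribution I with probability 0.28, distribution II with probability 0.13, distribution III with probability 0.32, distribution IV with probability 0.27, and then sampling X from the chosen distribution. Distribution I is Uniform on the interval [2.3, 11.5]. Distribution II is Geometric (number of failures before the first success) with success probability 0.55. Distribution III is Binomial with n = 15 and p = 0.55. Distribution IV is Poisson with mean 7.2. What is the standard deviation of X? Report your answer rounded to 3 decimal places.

Per component, I: μ=6.9, E[X²]=54.6633; II: μ=0.818182, E[X²]=2.15702; III: μ=8.25, E[X²]=71.775; IV: μ=7.2, E[X²]=59.04.
E[X] = 0.28·6.9 + 0.13·0.818182 + 0.32·8.25 + 0.27·7.2 = 6.62236.
E[X²] = 0.28·54.6633 + 0.13·2.15702 + 0.32·71.775 + 0.27·59.04 = 54.4949.
Var(X) = E[X²] − (E[X])² = 54.4949 − 43.8557 = 10.6392.
SD(X) = √10.6392 = 3.26179.

3.262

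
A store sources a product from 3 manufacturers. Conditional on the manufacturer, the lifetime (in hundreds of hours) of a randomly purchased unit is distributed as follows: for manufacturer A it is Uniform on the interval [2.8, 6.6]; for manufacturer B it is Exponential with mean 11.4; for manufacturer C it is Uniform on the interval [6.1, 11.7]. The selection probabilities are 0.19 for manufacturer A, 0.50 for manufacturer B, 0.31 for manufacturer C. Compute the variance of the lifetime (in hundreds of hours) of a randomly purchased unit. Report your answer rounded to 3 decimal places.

Per component, A: μ=4.7, E[X²]=23.2933; B: μ=11.4, E[X²]=259.92; C: μ=8.9, E[X²]=81.8233.
E[X] = 0.19·4.7 + 0.5·11.4 + 0.31·8.9 = 9.352.
E[X²] = 0.19·23.2933 + 0.5·259.92 + 0.31·81.8233 = 159.751.
Var(X) = E[X²] − (E[X])² = 159.751 − 87.4599 = 72.2911.

72.291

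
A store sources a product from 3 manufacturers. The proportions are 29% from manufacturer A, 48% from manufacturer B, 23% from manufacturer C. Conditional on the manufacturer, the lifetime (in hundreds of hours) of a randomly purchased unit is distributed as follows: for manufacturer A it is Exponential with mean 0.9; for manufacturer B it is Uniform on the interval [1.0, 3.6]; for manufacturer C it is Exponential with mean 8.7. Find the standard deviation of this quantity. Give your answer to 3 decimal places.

Per component, A: μ=0.9, E[X²]=1.62; B: μ=2.3, E[X²]=5.85333; C: μ=8.7, E[X²]=151.38.
E[X] = 0.29·0.9 + 0.48·2.3 + 0.23·8.7 = 3.366.
E[X²] = 0.29·1.62 + 0.48·5.85333 + 0.23·151.38 = 38.0968.
Var(X) = E[X²] − (E[X])² = 38.0968 − 11.33 = 26.7668.
SD(X) = √26.7668 = 5.17367.

5.174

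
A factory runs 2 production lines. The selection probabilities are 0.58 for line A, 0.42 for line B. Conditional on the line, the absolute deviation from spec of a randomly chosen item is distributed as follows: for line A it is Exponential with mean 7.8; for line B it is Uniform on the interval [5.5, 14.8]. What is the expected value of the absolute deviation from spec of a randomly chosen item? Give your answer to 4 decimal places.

8.7870

Component means — A: 7.8; B: 10.15.
E[X] = 0.58·7.8 + 0.42·10.15 = 8.787.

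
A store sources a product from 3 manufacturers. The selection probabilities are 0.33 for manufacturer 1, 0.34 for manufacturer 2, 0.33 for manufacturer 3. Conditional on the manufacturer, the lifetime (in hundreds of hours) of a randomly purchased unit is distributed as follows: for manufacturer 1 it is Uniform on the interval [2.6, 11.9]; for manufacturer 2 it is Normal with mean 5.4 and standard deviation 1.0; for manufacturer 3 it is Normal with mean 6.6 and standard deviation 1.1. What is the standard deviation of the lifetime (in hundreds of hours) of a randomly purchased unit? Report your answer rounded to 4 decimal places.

1.9260

Per component, 1: μ=7.25, E[X²]=59.77; 2: μ=5.4, E[X²]=30.16; 3: μ=6.6, E[X²]=44.77.
E[X] = 0.33·7.25 + 0.34·5.4 + 0.33·6.6 = 6.4065.
E[X²] = 0.33·59.77 + 0.34·30.16 + 0.33·44.77 = 44.7526.
Var(X) = E[X²] − (E[X])² = 44.7526 − 41.0432 = 3.70936.
SD(X) = √3.70936 = 1.92597.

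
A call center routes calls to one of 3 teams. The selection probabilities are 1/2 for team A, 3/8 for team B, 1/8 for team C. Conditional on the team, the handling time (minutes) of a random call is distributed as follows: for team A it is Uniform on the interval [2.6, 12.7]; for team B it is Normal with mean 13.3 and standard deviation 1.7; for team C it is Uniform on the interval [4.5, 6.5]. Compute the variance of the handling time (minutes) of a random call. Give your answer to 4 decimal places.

Per component, A: μ=7.65, E[X²]=67.0233; B: μ=13.3, E[X²]=179.78; C: μ=5.5, E[X²]=30.5833.
E[X] = 0.5·7.65 + 0.375·13.3 + 0.125·5.5 = 9.5.
E[X²] = 0.5·67.0233 + 0.375·179.78 + 0.125·30.5833 = 104.752.
Var(X) = E[X²] − (E[X])² = 104.752 − 90.25 = 14.5021.

14.5021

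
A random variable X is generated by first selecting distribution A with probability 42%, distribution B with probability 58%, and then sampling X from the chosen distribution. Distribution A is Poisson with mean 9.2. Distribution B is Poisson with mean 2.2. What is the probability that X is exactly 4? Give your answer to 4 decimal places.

0.0754

Conditional on each component, P(X = 4): A: 0.03016; B: 0.108151.
By total probability, P(X = 4) = 0.42·0.03016 + 0.58·0.108151 = 0.0753949.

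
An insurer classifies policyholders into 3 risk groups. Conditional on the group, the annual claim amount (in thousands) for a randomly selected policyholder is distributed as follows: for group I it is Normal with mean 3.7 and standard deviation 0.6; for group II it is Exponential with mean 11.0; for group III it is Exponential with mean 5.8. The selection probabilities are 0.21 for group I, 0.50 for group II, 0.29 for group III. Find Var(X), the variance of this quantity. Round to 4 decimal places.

80.1160

Per component, I: μ=3.7, E[X²]=14.05; II: μ=11, E[X²]=242; III: μ=5.8, E[X²]=67.28.
E[X] = 0.21·3.7 + 0.5·11 + 0.29·5.8 = 7.959.
E[X²] = 0.21·14.05 + 0.5·242 + 0.29·67.28 = 143.462.
Var(X) = E[X²] − (E[X])² = 143.462 − 63.3457 = 80.116.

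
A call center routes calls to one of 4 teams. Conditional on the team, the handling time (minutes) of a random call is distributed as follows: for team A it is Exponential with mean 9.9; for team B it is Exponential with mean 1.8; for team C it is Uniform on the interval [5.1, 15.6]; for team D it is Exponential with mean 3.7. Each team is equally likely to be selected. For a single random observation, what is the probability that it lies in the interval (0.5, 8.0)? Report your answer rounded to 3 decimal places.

Conditional on each team, P(0.5 < X < 8.0): A: 0.505036; B: 0.745721; C: 0.27619; D: 0.758522.
By total probability, P(0.5 < X < 8.0) = 0.25·0.505036 + 0.25·0.745721 + 0.25·0.27619 + 0.25·0.758522 = 0.571368.

0.571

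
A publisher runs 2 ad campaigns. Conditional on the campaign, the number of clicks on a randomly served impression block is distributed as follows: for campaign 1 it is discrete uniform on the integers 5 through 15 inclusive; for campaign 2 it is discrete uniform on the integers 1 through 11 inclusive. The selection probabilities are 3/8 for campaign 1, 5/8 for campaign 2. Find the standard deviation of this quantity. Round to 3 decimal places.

3.708

Per component, 1: μ=10, E[X²]=110; 2: μ=6, E[X²]=46.
E[X] = 0.375·10 + 0.625·6 = 7.5.
E[X²] = 0.375·110 + 0.625·46 = 70.
Var(X) = E[X²] − (E[X])² = 70 − 56.25 = 13.75.
SD(X) = √13.75 = 3.7081.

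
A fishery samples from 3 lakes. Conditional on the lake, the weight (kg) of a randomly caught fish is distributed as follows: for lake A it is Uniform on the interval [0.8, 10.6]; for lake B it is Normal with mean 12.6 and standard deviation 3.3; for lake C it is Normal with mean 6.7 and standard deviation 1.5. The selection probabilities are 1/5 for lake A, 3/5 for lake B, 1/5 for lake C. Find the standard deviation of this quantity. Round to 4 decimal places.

4.3029

Per component, A: μ=5.7, E[X²]=40.4933; B: μ=12.6, E[X²]=169.65; C: μ=6.7, E[X²]=47.14.
E[X] = 0.2·5.7 + 0.6·12.6 + 0.2·6.7 = 10.04.
E[X²] = 0.2·40.4933 + 0.6·169.65 + 0.2·47.14 = 119.317.
Var(X) = E[X²] − (E[X])² = 119.317 − 100.802 = 18.5151.
SD(X) = √18.5151 = 4.30291.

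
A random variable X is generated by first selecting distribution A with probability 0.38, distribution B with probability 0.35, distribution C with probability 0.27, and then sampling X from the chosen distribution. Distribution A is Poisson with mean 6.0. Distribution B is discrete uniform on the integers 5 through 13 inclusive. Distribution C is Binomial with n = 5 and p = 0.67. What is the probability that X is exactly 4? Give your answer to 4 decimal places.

0.1406

Conditional on each component, P(X = 4): A: 0.133853; B: 0; C: 0.332493.
By total probability, P(X = 4) = 0.38·0.133853 + 0.35·0 + 0.27·0.332493 = 0.140637.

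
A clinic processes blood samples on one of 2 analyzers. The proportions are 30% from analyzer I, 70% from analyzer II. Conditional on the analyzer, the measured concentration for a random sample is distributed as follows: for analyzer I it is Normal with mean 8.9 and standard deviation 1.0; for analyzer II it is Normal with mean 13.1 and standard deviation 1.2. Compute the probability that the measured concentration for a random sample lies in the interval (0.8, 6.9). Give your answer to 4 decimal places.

Conditional on each analyzer, P(0.8 < X < 6.9): I: 0.0227501; II: 1.19153e-07.
By total probability, P(0.8 < X < 6.9) = 0.3·0.0227501 + 0.7·1.19153e-07 = 0.00682512.

0.0068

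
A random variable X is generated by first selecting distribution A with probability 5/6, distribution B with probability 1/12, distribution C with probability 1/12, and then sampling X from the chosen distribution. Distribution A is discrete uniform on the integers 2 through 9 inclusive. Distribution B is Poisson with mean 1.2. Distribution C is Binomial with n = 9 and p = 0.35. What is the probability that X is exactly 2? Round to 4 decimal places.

0.1403

Conditional on each component, P(X = 2): A: 0.125; B: 0.21686; C: 0.216188.
By total probability, P(X = 2) = 0.833333·0.125 + 0.0833333·0.21686 + 0.0833333·0.216188 = 0.140254.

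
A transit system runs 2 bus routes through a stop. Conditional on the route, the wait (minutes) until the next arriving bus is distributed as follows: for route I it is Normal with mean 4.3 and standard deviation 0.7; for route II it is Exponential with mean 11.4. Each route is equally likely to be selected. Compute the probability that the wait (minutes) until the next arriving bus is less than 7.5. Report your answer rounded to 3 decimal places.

Conditional on each route, P(X < 7.5): I: 0.999998; II: 0.482059.
By total probability, P(X < 7.5) = 0.5·0.999998 + 0.5·0.482059 = 0.741028.

0.741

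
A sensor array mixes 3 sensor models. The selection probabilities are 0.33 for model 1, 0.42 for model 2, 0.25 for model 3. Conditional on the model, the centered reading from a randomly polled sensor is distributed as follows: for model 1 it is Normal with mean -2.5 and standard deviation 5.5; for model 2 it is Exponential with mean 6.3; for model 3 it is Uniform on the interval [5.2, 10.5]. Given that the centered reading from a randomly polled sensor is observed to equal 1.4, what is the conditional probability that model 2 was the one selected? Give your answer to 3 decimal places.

0.741

Likelihoods f(1.4 | ·): 1: 0.056411; 2: 0.127101; 3: 0.
Posterior ∝ prior × likelihood. Numerator for 2: 0.42·0.127101 = 0.0533825.
Normalizing constant: 0.33·0.056411 + 0.42·0.127101 + 0.25·0 = 0.0719981.
P(2 | observation) = 0.0533825 / 0.0719981 = 0.741443.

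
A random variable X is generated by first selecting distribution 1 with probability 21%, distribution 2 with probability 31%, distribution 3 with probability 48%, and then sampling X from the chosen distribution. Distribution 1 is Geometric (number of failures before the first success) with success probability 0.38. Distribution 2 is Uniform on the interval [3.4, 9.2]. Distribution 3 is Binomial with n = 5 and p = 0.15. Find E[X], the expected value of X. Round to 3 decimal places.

Component means — 1: 1.63158; 2: 6.3; 3: 0.75.
E[X] = 0.21·1.63158 + 0.31·6.3 + 0.48·0.75 = 2.65563.

2.656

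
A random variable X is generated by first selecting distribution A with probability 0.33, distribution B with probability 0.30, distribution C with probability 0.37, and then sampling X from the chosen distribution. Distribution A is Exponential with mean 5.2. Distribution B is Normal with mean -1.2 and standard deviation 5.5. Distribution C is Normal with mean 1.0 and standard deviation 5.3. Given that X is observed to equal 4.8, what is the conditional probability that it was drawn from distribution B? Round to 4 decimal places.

0.2043

Likelihoods f(4.8 | ·): A: 0.0764028; B: 0.0400059; C: 0.0582113.
Posterior ∝ prior × likelihood. Numerator for B: 0.3·0.0400059 = 0.0120018.
Normalizing constant: 0.33·0.0764028 + 0.3·0.0400059 + 0.37·0.0582113 = 0.0587529.
P(B | observation) = 0.0120018 / 0.0587529 = 0.204276.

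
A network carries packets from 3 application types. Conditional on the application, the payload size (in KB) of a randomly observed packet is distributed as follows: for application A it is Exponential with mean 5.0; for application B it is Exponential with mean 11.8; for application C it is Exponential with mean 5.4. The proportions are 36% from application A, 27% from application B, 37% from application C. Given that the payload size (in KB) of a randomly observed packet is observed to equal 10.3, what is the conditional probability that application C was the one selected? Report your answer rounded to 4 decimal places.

Likelihoods f(10.3 | ·): A: 0.0254908; B: 0.0354022; C: 0.0274935.
Posterior ∝ prior × likelihood. Numerator for C: 0.37·0.0274935 = 0.0101726.
Normalizing constant: 0.36·0.0254908 + 0.27·0.0354022 + 0.37·0.0274935 = 0.0289079.
P(C | observation) = 0.0101726 / 0.0289079 = 0.351897.

0.3519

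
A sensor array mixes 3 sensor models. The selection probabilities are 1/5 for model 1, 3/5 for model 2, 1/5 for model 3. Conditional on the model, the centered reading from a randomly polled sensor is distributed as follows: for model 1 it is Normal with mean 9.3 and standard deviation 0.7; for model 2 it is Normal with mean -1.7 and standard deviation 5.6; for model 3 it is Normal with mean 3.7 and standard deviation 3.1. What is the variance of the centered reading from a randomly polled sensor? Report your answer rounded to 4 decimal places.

Per component, 1: μ=9.3, E[X²]=86.98; 2: μ=-1.7, E[X²]=34.25; 3: μ=3.7, E[X²]=23.3.
E[X] = 0.2·9.3 + 0.6·-1.7 + 0.2·3.7 = 1.58.
E[X²] = 0.2·86.98 + 0.6·34.25 + 0.2·23.3 = 42.606.
Var(X) = E[X²] − (E[X])² = 42.606 − 2.4964 = 40.1096.

40.1096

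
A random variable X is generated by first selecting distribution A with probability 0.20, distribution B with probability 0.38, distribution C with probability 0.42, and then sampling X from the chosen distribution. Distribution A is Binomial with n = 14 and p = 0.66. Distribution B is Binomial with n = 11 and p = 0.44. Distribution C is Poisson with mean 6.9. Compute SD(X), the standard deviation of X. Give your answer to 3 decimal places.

Per component, A: μ=9.24, E[X²]=88.5192; B: μ=4.84, E[X²]=26.136; C: μ=6.9, E[X²]=54.51.
E[X] = 0.2·9.24 + 0.38·4.84 + 0.42·6.9 = 6.5852.
E[X²] = 0.2·88.5192 + 0.38·26.136 + 0.42·54.51 = 50.5297.
Var(X) = E[X²] − (E[X])² = 50.5297 − 43.3649 = 7.16486.
SD(X) = √7.16486 = 2.67673.

2.677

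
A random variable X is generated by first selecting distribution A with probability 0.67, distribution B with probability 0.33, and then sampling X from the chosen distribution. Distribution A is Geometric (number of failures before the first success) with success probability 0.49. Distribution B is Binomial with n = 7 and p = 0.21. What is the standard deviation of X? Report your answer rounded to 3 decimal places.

1.359

Per component, A: μ=1.04082, E[X²]=3.20741; B: μ=1.47, E[X²]=3.3222.
E[X] = 0.67·1.04082 + 0.33·1.47 = 1.18245.
E[X²] = 0.67·3.20741 + 0.33·3.3222 = 3.24529.
Var(X) = E[X²] − (E[X])² = 3.24529 − 1.39818 = 1.84711.
SD(X) = √1.84711 = 1.35909.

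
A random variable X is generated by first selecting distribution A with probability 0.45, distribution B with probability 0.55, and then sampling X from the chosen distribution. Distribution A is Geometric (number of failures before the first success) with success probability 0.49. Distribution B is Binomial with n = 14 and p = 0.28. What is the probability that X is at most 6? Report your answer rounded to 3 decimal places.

Conditional on each component, P(X ≤ 6): A: 0.991026; B: 0.932726.
By total probability, P(X ≤ 6) = 0.45·0.991026 + 0.55·0.932726 = 0.958961.

0.959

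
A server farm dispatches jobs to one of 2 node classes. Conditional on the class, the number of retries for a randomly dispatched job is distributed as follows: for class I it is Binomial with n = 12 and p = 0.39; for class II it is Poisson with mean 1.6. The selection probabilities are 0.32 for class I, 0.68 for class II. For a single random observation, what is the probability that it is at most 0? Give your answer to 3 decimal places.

Conditional on each class, P(X ≤ 0): I: 0.00265435; II: 0.201897.
By total probability, P(X ≤ 0) = 0.32·0.00265435 + 0.68·0.201897 = 0.138139.

0.138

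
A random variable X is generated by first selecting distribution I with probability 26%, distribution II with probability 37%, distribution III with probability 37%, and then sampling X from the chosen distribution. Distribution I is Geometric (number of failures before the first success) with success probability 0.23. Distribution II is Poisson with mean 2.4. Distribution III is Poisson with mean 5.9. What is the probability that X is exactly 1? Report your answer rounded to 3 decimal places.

Conditional on each component, P(X = 1): I: 0.1771; II: 0.217723; III: 0.0161627.
By total probability, P(X = 1) = 0.26·0.1771 + 0.37·0.217723 + 0.37·0.0161627 = 0.132584.

0.133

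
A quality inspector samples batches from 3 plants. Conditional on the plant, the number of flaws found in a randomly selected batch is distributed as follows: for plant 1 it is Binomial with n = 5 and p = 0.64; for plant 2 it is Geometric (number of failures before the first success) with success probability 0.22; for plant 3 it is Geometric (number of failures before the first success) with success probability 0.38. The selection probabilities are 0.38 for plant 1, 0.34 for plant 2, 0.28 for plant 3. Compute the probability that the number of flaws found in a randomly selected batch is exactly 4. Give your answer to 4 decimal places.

Conditional on each plant, P(X = 4): 1: 0.30199; 2: 0.0814331; 3: 0.0561501.
By total probability, P(X = 4) = 0.38·0.30199 + 0.34·0.0814331 + 0.28·0.0561501 = 0.158165.

0.1582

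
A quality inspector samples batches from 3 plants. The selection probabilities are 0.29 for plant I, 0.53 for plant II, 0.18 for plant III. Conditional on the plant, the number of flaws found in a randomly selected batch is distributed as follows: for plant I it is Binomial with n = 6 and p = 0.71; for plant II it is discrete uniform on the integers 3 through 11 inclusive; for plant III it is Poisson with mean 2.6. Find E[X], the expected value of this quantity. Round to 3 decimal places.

Component means — I: 4.26; II: 7; III: 2.6.
E[X] = 0.29·4.26 + 0.53·7 + 0.18·2.6 = 5.4134.

5.413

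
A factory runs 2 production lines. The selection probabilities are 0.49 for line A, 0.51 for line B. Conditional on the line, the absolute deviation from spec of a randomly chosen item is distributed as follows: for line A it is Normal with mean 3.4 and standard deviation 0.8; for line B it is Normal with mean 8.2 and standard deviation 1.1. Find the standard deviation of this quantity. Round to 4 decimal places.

Per component, A: μ=3.4, E[X²]=12.2; B: μ=8.2, E[X²]=68.45.
E[X] = 0.49·3.4 + 0.51·8.2 = 5.848.
E[X²] = 0.49·12.2 + 0.51·68.45 = 40.8875.
Var(X) = E[X²] − (E[X])² = 40.8875 − 34.1991 = 6.6884.
SD(X) = √6.6884 = 2.58619.

2.5862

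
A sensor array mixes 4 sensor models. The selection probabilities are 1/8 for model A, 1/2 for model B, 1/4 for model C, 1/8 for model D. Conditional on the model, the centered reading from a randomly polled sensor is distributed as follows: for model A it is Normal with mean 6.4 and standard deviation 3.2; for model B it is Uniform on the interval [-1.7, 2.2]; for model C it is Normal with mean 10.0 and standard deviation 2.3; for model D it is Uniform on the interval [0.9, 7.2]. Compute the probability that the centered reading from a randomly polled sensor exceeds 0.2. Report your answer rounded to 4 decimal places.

Conditional on each model, P(X > 0.2): A: 0.973658; B: 0.512821; C: 0.99999; D: 1.
By total probability, P(X > 0.2) = 0.125·0.973658 + 0.5·0.512821 + 0.25·0.99999 + 0.125·1 = 0.753115.

0.7531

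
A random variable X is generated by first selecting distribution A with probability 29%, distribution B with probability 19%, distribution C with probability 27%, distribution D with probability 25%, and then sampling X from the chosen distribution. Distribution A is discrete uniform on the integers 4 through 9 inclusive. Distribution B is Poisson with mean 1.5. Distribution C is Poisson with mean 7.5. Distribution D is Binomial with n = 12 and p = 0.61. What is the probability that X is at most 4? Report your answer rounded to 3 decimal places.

Conditional on each component, P(X ≤ 4): A: 0.166667; B: 0.981424; C: 0.132062; D: 0.049348.
By total probability, P(X ≤ 4) = 0.29·0.166667 + 0.19·0.981424 + 0.27·0.132062 + 0.25·0.049348 = 0.282798.

0.283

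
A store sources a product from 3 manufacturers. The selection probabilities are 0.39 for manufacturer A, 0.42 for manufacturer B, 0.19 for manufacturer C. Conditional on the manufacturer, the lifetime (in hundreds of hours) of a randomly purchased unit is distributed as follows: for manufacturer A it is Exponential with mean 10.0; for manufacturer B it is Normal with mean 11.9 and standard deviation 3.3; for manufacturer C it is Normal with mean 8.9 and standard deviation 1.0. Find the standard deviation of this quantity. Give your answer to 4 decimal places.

6.7203

Per component, A: μ=10, E[X²]=200; B: μ=11.9, E[X²]=152.5; C: μ=8.9, E[X²]=80.21.
E[X] = 0.39·10 + 0.42·11.9 + 0.19·8.9 = 10.589.
E[X²] = 0.39·200 + 0.42·152.5 + 0.19·80.21 = 157.29.
Var(X) = E[X²] − (E[X])² = 157.29 − 112.127 = 45.163.
SD(X) = √45.163 = 6.72034.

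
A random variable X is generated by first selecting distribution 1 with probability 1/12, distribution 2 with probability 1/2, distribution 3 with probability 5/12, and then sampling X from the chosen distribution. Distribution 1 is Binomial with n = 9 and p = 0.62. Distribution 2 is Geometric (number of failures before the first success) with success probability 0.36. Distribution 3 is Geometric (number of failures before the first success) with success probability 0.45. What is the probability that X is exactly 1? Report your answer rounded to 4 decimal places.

0.2185

Conditional on each component, P(X = 1): 1: 0.00242607; 2: 0.2304; 3: 0.2475.
By total probability, P(X = 1) = 0.0833333·0.00242607 + 0.5·0.2304 + 0.416667·0.2475 = 0.218527.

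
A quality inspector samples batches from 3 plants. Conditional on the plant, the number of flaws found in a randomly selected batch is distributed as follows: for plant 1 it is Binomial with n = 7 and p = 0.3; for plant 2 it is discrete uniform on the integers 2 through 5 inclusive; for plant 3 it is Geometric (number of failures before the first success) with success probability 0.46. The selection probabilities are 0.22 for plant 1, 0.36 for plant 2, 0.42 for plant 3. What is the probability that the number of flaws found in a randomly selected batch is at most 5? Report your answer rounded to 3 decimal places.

0.989

Conditional on each plant, P(X ≤ 5): 1: 0.996209; 2: 1; 3: 0.975205.
By total probability, P(X ≤ 5) = 0.22·0.996209 + 0.36·1 + 0.42·0.975205 = 0.988752.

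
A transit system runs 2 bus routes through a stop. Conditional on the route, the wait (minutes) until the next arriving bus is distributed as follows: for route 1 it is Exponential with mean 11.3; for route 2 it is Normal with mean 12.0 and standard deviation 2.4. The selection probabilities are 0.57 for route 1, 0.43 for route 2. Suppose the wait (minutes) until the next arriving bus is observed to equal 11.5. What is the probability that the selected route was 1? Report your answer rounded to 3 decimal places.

Likelihoods f(11.5 | ·): 1: 0.0319846; 2: 0.162657.
Posterior ∝ prior × likelihood. Numerator for 1: 0.57·0.0319846 = 0.0182312.
Normalizing constant: 0.57·0.0319846 + 0.43·0.162657 = 0.0881739.
P(1 | observation) = 0.0182312 / 0.0881739 = 0.206764.

0.207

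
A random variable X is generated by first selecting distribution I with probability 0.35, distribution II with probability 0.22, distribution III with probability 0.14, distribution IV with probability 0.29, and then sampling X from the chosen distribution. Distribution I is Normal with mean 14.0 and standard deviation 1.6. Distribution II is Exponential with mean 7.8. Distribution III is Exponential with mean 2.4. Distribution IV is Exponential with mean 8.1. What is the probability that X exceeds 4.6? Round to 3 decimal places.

0.657

Conditional on each component, P(X > 4.6): I: 1; II: 0.554469; III: 0.147096; IV: 0.566714.
By total probability, P(X > 4.6) = 0.35·1 + 0.22·0.554469 + 0.14·0.147096 + 0.29·0.566714 = 0.656924.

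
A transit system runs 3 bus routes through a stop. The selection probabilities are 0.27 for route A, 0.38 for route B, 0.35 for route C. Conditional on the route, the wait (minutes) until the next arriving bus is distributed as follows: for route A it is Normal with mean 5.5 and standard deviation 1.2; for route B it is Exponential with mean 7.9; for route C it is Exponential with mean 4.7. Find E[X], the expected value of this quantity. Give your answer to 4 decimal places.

6.1320

Component means — A: 5.5; B: 7.9; C: 4.7.
E[X] = 0.27·5.5 + 0.38·7.9 + 0.35·4.7 = 6.132.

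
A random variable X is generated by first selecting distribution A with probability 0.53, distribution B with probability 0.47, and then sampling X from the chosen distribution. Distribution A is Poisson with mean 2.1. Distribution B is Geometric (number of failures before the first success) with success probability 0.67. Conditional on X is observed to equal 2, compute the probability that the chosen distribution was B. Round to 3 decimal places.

0.193

Likelihoods P(X=2 | ·): A: 0.270016; B: 0.072963.
Posterior ∝ prior × likelihood. Numerator for B: 0.47·0.072963 = 0.0342926.
Normalizing constant: 0.53·0.270016 + 0.47·0.072963 = 0.177401.
P(B | observation) = 0.0342926 / 0.177401 = 0.193305.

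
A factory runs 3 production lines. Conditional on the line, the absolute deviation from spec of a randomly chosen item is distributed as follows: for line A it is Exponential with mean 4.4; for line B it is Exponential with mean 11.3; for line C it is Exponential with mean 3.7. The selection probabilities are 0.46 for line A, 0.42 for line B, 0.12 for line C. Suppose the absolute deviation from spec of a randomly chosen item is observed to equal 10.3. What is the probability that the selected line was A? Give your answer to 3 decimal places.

0.373

Likelihoods f(10.3 | ·): A: 0.0218728; B: 0.0355681; C: 0.0167038.
Posterior ∝ prior × likelihood. Numerator for A: 0.46·0.0218728 = 0.0100615.
Normalizing constant: 0.46·0.0218728 + 0.42·0.0355681 + 0.12·0.0167038 = 0.0270045.
P(A | observation) = 0.0100615 / 0.0270045 = 0.372585.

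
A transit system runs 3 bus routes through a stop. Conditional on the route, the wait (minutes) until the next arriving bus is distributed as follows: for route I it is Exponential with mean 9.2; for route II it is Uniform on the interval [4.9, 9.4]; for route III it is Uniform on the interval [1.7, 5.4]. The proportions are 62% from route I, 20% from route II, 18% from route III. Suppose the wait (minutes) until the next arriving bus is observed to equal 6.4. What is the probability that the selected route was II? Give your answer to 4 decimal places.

Likelihoods f(6.4 | ·): I: 0.0542119; II: 0.222222; III: 0.
Posterior ∝ prior × likelihood. Numerator for II: 0.2·0.222222 = 0.0444444.
Normalizing constant: 0.62·0.0542119 + 0.2·0.222222 + 0.18·0 = 0.0780558.
P(II | observation) = 0.0444444 / 0.0780558 = 0.569393.

0.5694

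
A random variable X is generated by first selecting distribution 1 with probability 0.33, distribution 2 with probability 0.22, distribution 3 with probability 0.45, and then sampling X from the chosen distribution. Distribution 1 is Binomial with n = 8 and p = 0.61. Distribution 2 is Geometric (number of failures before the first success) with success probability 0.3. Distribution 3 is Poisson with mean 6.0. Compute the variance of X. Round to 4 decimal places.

Per component, 1: μ=4.88, E[X²]=25.7176; 2: μ=2.33333, E[X²]=13.2222; 3: μ=6, E[X²]=42.
E[X] = 0.33·4.88 + 0.22·2.33333 + 0.45·6 = 4.82373.
E[X²] = 0.33·25.7176 + 0.22·13.2222 + 0.45·42 = 30.2957.
Var(X) = E[X²] − (E[X])² = 30.2957 − 23.2684 = 7.02729.

7.0273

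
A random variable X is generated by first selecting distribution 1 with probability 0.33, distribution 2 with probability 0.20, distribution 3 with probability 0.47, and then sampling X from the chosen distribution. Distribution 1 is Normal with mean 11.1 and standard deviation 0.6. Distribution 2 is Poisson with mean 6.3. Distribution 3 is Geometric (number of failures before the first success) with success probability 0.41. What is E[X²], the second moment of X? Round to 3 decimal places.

52.599

For each component E[X²] = Var + (mean)², giving 1: 123.57; 2: 45.99; 3: 5.58061.
Overall E[X²] = 0.33·123.57 + 0.2·45.99 + 0.47·5.58061 = 52.599.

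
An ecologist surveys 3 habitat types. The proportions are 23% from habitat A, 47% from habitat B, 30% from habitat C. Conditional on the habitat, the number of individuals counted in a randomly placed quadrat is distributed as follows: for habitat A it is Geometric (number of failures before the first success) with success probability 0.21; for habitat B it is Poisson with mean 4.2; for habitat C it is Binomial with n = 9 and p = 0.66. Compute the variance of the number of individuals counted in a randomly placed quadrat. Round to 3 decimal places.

Per component, A: μ=3.7619, E[X²]=32.0658; B: μ=4.2, E[X²]=21.84; C: μ=5.94, E[X²]=37.3032.
E[X] = 0.23·3.7619 + 0.47·4.2 + 0.3·5.94 = 4.62124.
E[X²] = 0.23·32.0658 + 0.47·21.84 + 0.3·37.3032 = 28.8309.
Var(X) = E[X²] − (E[X])² = 28.8309 − 21.3558 = 7.47504.

7.475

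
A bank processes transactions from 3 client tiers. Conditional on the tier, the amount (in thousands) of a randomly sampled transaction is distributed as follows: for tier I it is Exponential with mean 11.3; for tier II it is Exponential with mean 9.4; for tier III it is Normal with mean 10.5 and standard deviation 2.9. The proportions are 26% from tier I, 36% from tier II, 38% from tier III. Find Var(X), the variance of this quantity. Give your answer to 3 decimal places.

Per component, I: μ=11.3, E[X²]=255.38; II: μ=9.4, E[X²]=176.72; III: μ=10.5, E[X²]=118.66.
E[X] = 0.26·11.3 + 0.36·9.4 + 0.38·10.5 = 10.312.
E[X²] = 0.26·255.38 + 0.36·176.72 + 0.38·118.66 = 175.109.
Var(X) = E[X²] − (E[X])² = 175.109 − 106.337 = 68.7715.

68.771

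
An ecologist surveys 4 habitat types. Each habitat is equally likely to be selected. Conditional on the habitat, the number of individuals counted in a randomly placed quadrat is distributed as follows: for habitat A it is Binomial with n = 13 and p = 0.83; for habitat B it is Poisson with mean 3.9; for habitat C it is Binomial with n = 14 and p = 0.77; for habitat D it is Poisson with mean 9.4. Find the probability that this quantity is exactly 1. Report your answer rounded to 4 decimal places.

0.0199

Conditional on each habitat, P(X = 1): A: 6.28649e-09; B: 0.0789435; C: 5.43351e-08; D: 0.000777606.
By total probability, P(X = 1) = 0.25·6.28649e-09 + 0.25·0.0789435 + 0.25·5.43351e-08 + 0.25·0.000777606 = 0.0199303.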